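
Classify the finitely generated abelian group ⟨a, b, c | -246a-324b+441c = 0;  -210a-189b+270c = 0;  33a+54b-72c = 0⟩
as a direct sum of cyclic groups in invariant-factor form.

Answer: M ≅ ℤ/3 ⊕ ℤ/9 ⊕ ℤ/27

Derivation:
rank_ℚ(R)=3; free=3−3=0
SNF(R) diag = [3, 9, 27] → torsion [3, 9, 27]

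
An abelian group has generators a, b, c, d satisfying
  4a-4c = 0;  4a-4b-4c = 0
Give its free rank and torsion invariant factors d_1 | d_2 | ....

rank_ℚ(R)=2; free=4−2=2
SNF(R) diag = [4, 4] → torsion [4, 4]

Answer: M ≅ ℤ^2 ⊕ ℤ/4 ⊕ ℤ/4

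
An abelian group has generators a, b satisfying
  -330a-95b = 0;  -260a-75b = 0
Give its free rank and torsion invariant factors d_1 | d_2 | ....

Answer: M ≅ ℤ/5 ⊕ ℤ/10

Derivation:
rank_ℚ(R)=2; free=2−2=0
SNF(R) diag = [5, 10] → torsion [5, 10]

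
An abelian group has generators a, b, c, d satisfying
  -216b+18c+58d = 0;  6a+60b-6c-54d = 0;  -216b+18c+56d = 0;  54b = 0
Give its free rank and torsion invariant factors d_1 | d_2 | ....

rank_ℚ(R)=4; free=4−4=0
SNF(R) diag = [2, 6, 18, 54] → torsion [2, 6, 18, 54]

Answer: M ≅ ℤ/2 ⊕ ℤ/6 ⊕ ℤ/18 ⊕ ℤ/54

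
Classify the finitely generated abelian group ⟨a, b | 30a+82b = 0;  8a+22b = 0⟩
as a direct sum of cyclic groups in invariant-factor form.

rank_ℚ(R)=2; free=2−2=0
SNF(R) diag = [2, 2] → torsion [2, 2]

Answer: M ≅ ℤ/2 ⊕ ℤ/2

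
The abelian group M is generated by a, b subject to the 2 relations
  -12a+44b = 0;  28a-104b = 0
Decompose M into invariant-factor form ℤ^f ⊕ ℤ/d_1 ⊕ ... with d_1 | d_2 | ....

rank_ℚ(R)=2; free=2−2=0
SNF(R) diag = [4, 4] → torsion [4, 4]

Answer: M ≅ ℤ/4 ⊕ ℤ/4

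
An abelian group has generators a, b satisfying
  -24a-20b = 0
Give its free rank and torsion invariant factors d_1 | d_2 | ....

Answer: M ≅ ℤ^1 ⊕ ℤ/4

Derivation:
rank_ℚ(R)=1; free=2−1=1
SNF(R) diag = [4] → torsion [4]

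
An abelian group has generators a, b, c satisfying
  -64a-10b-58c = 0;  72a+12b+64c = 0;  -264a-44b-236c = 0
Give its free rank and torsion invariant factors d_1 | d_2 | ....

Answer: M ≅ ℤ/2 ⊕ ℤ/4 ⊕ ℤ/8

Derivation:
rank_ℚ(R)=3; free=3−3=0
SNF(R) diag = [2, 4, 8] → torsion [2, 4, 8]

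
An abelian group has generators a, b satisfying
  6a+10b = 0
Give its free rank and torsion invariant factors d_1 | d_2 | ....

Answer: M ≅ ℤ^1 ⊕ ℤ/2

Derivation:
rank_ℚ(R)=1; free=2−1=1
SNF(R) diag = [2] → torsion [2]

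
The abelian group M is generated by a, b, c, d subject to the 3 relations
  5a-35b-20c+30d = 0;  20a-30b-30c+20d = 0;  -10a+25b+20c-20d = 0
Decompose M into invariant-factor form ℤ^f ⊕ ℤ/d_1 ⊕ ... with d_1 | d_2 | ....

Answer: M ≅ ℤ^1 ⊕ ℤ/5 ⊕ ℤ/5 ⊕ ℤ/10

Derivation:
rank_ℚ(R)=3; free=4−3=1
SNF(R) diag = [5, 5, 10] → torsion [5, 5, 10]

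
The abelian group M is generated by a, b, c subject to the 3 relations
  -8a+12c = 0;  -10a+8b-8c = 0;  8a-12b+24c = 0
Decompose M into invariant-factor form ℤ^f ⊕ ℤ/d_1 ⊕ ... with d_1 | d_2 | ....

rank_ℚ(R)=3; free=3−3=0
SNF(R) diag = [2, 4, 12] → torsion [2, 4, 12]

Answer: M ≅ ℤ/2 ⊕ ℤ/4 ⊕ ℤ/12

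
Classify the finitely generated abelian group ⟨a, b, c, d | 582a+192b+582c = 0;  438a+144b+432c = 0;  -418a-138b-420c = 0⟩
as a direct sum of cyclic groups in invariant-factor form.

rank_ℚ(R)=3; free=4−3=1
SNF(R) diag = [2, 6, 18] → torsion [2, 6, 18]

Answer: M ≅ ℤ^1 ⊕ ℤ/2 ⊕ ℤ/6 ⊕ ℤ/18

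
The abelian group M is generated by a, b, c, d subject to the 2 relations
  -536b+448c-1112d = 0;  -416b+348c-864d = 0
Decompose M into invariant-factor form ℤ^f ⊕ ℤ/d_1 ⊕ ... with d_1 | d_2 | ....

rank_ℚ(R)=2; free=4−2=2
SNF(R) diag = [4, 8] → torsion [4, 8]

Answer: M ≅ ℤ^2 ⊕ ℤ/4 ⊕ ℤ/8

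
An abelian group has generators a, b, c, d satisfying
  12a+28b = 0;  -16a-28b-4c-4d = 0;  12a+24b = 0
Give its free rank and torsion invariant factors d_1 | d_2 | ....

rank_ℚ(R)=3; free=4−3=1
SNF(R) diag = [4, 4, 12] → torsion [4, 4, 12]

Answer: M ≅ ℤ^1 ⊕ ℤ/4 ⊕ ℤ/4 ⊕ ℤ/12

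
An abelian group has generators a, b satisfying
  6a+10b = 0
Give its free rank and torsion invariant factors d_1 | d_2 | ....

rank_ℚ(R)=1; free=2−1=1
SNF(R) diag = [2] → torsion [2]

Answer: M ≅ ℤ^1 ⊕ ℤ/2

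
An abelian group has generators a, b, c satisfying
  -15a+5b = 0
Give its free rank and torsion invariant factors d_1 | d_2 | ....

Answer: M ≅ ℤ^2 ⊕ ℤ/5

Derivation:
rank_ℚ(R)=1; free=3−1=2
SNF(R) diag = [5] → torsion [5]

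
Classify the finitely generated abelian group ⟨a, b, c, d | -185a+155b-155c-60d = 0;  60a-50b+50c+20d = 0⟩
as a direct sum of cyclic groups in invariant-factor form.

Answer: M ≅ ℤ^2 ⊕ ℤ/5 ⊕ ℤ/10

Derivation:
rank_ℚ(R)=2; free=4−2=2
SNF(R) diag = [5, 10] → torsion [5, 10]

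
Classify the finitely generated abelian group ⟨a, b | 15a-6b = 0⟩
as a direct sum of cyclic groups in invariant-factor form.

Answer: M ≅ ℤ^1 ⊕ ℤ/3

Derivation:
rank_ℚ(R)=1; free=2−1=1
SNF(R) diag = [3] → torsion [3]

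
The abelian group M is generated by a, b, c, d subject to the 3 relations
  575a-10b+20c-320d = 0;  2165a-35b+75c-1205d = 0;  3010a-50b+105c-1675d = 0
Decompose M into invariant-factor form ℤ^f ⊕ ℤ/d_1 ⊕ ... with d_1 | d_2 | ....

Answer: M ≅ ℤ^1 ⊕ ℤ/5 ⊕ ℤ/5 ⊕ ℤ/5

Derivation:
rank_ℚ(R)=3; free=4−3=1
SNF(R) diag = [5, 5, 5] → torsion [5, 5, 5]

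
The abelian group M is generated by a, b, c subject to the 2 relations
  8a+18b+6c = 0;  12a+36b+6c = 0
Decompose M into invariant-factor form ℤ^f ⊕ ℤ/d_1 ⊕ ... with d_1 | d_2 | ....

rank_ℚ(R)=2; free=3−2=1
SNF(R) diag = [2, 6] → torsion [2, 6]

Answer: M ≅ ℤ^1 ⊕ ℤ/2 ⊕ ℤ/6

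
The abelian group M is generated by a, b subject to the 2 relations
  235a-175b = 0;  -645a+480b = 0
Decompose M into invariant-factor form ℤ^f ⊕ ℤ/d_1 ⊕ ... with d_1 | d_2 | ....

Answer: M ≅ ℤ/5 ⊕ ℤ/15

Derivation:
rank_ℚ(R)=2; free=2−2=0
SNF(R) diag = [5, 15] → torsion [5, 15]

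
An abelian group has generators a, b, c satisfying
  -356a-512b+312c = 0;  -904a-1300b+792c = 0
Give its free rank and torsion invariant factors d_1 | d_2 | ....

rank_ℚ(R)=2; free=3−2=1
SNF(R) diag = [4, 12] → torsion [4, 12]

Answer: M ≅ ℤ^1 ⊕ ℤ/4 ⊕ ℤ/12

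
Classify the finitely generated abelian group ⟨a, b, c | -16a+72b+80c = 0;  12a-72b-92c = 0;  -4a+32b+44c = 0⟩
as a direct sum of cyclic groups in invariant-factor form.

rank_ℚ(R)=3; free=3−3=0
SNF(R) diag = [4, 8, 8] → torsion [4, 8, 8]

Answer: M ≅ ℤ/4 ⊕ ℤ/8 ⊕ ℤ/8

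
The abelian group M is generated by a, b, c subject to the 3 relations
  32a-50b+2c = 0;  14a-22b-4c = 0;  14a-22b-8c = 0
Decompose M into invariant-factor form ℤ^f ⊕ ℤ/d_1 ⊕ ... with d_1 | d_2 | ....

rank_ℚ(R)=3; free=3−3=0
SNF(R) diag = [2, 2, 4] → torsion [2, 2, 4]

Answer: M ≅ ℤ/2 ⊕ ℤ/2 ⊕ ℤ/4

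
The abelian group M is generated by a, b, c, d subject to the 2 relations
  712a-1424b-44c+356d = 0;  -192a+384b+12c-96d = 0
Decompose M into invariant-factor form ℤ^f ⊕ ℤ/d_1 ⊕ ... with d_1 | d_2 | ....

rank_ℚ(R)=2; free=4−2=2
SNF(R) diag = [4, 12] → torsion [4, 12]

Answer: M ≅ ℤ^2 ⊕ ℤ/4 ⊕ ℤ/12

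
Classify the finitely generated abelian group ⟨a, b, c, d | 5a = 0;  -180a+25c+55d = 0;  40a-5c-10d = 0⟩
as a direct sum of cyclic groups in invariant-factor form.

Answer: M ≅ ℤ^1 ⊕ ℤ/5 ⊕ ℤ/5 ⊕ ℤ/5

Derivation:
rank_ℚ(R)=3; free=4−3=1
SNF(R) diag = [5, 5, 5] → torsion [5, 5, 5]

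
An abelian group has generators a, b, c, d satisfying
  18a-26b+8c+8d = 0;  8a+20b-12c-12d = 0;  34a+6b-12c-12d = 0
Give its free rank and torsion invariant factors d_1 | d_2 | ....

rank_ℚ(R)=3; free=4−3=1
SNF(R) diag = [2, 4, 4] → torsion [2, 4, 4]

Answer: M ≅ ℤ^1 ⊕ ℤ/2 ⊕ ℤ/4 ⊕ ℤ/4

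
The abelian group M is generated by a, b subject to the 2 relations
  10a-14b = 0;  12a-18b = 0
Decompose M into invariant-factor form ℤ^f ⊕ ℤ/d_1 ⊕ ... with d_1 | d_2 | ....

Answer: M ≅ ℤ/2 ⊕ ℤ/6

Derivation:
rank_ℚ(R)=2; free=2−2=0
SNF(R) diag = [2, 6] → torsion [2, 6]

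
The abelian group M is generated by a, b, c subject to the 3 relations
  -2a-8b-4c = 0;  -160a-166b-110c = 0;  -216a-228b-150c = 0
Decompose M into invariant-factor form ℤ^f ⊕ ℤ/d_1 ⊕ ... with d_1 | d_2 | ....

Answer: M ≅ ℤ/2 ⊕ ℤ/6 ⊕ ℤ/18

Derivation:
rank_ℚ(R)=3; free=3−3=0
SNF(R) diag = [2, 6, 18] → torsion [2, 6, 18]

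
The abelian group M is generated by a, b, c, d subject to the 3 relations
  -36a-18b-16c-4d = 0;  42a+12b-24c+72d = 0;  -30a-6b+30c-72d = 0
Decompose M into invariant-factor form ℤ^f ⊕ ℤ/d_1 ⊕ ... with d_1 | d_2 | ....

rank_ℚ(R)=3; free=4−3=1
SNF(R) diag = [2, 6, 18] → torsion [2, 6, 18]

Answer: M ≅ ℤ^1 ⊕ ℤ/2 ⊕ ℤ/6 ⊕ ℤ/18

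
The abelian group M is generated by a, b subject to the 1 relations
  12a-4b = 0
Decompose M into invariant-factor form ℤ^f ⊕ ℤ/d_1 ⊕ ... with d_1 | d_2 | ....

Answer: M ≅ ℤ^1 ⊕ ℤ/4

Derivation:
rank_ℚ(R)=1; free=2−1=1
SNF(R) diag = [4] → torsion [4]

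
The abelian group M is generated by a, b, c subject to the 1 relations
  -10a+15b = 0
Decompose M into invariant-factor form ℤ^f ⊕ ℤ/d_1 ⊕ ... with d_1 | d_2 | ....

Answer: M ≅ ℤ^2 ⊕ ℤ/5

Derivation:
rank_ℚ(R)=1; free=3−1=2
SNF(R) diag = [5] → torsion [5]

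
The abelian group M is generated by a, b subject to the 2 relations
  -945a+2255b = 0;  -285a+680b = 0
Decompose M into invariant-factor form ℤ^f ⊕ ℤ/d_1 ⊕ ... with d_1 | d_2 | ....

rank_ℚ(R)=2; free=2−2=0
SNF(R) diag = [5, 15] → torsion [5, 15]

Answer: M ≅ ℤ/5 ⊕ ℤ/15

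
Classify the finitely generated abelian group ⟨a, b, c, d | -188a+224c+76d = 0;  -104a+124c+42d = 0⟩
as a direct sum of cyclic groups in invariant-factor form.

rank_ℚ(R)=2; free=4−2=2
SNF(R) diag = [2, 4] → torsion [2, 4]

Answer: M ≅ ℤ^2 ⊕ ℤ/2 ⊕ ℤ/4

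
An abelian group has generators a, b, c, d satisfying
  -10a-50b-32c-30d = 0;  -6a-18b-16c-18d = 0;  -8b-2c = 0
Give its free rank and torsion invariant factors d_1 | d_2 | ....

rank_ℚ(R)=3; free=4−3=1
SNF(R) diag = [2, 2, 4] → torsion [2, 2, 4]

Answer: M ≅ ℤ^1 ⊕ ℤ/2 ⊕ ℤ/2 ⊕ ℤ/4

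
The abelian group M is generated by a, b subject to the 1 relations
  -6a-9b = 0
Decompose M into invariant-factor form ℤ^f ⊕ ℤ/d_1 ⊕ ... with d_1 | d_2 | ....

rank_ℚ(R)=1; free=2−1=1
SNF(R) diag = [3] → torsion [3]

Answer: M ≅ ℤ^1 ⊕ ℤ/3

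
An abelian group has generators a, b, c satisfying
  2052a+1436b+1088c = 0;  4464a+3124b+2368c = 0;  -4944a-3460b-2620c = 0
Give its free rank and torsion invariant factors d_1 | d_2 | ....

rank_ℚ(R)=3; free=3−3=0
SNF(R) diag = [4, 12, 12] → torsion [4, 12, 12]

Answer: M ≅ ℤ/4 ⊕ ℤ/12 ⊕ ℤ/12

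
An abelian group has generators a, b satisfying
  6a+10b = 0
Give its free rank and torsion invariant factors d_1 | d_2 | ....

rank_ℚ(R)=1; free=2−1=1
SNF(R) diag = [2] → torsion [2]

Answer: M ≅ ℤ^1 ⊕ ℤ/2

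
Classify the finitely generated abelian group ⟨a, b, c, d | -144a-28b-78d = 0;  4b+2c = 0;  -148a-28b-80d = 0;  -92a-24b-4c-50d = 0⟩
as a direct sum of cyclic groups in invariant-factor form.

rank_ℚ(R)=4; free=4−4=0
SNF(R) diag = [2, 2, 4, 8] → torsion [2, 2, 4, 8]

Answer: M ≅ ℤ/2 ⊕ ℤ/2 ⊕ ℤ/4 ⊕ ℤ/8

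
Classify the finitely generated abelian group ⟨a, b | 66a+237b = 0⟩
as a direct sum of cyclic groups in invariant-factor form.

rank_ℚ(R)=1; free=2−1=1
SNF(R) diag = [3] → torsion [3]

Answer: M ≅ ℤ^1 ⊕ ℤ/3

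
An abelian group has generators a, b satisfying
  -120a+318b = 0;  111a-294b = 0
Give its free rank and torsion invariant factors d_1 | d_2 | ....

Answer: M ≅ ℤ/3 ⊕ ℤ/6

Derivation:
rank_ℚ(R)=2; free=2−2=0
SNF(R) diag = [3, 6] → torsion [3, 6]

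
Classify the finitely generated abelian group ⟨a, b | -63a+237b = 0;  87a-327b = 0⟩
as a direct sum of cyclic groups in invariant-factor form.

rank_ℚ(R)=2; free=2−2=0
SNF(R) diag = [3, 6] → torsion [3, 6]

Answer: M ≅ ℤ/3 ⊕ ℤ/6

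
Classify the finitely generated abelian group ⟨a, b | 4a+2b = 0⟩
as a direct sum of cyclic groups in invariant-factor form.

Answer: M ≅ ℤ^1 ⊕ ℤ/2

Derivation:
rank_ℚ(R)=1; free=2−1=1
SNF(R) diag = [2] → torsion [2]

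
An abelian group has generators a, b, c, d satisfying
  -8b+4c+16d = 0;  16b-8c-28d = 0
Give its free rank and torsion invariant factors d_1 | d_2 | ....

rank_ℚ(R)=2; free=4−2=2
SNF(R) diag = [4, 4] → torsion [4, 4]

Answer: M ≅ ℤ^2 ⊕ ℤ/4 ⊕ ℤ/4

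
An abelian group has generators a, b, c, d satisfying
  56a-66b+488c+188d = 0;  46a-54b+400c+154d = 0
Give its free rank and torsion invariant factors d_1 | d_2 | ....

Answer: M ≅ ℤ^2 ⊕ ℤ/2 ⊕ ℤ/6

Derivation:
rank_ℚ(R)=2; free=4−2=2
SNF(R) diag = [2, 6] → torsion [2, 6]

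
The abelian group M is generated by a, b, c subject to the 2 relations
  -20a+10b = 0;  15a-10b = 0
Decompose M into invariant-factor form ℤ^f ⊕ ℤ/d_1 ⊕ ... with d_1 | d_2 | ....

rank_ℚ(R)=2; free=3−2=1
SNF(R) diag = [5, 10] → torsion [5, 10]

Answer: M ≅ ℤ^1 ⊕ ℤ/5 ⊕ ℤ/10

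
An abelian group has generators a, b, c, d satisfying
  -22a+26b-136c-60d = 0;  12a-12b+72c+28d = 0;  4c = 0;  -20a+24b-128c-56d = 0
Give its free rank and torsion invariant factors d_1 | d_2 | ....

rank_ℚ(R)=4; free=4−4=0
SNF(R) diag = [2, 4, 4, 4] → torsion [2, 4, 4, 4]

Answer: M ≅ ℤ/2 ⊕ ℤ/4 ⊕ ℤ/4 ⊕ ℤ/4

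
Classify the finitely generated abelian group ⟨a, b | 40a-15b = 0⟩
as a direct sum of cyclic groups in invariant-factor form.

rank_ℚ(R)=1; free=2−1=1
SNF(R) diag = [5] → torsion [5]

Answer: M ≅ ℤ^1 ⊕ ℤ/5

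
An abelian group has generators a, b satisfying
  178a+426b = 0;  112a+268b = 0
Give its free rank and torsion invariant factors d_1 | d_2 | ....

rank_ℚ(R)=2; free=2−2=0
SNF(R) diag = [2, 4] → torsion [2, 4]

Answer: M ≅ ℤ/2 ⊕ ℤ/4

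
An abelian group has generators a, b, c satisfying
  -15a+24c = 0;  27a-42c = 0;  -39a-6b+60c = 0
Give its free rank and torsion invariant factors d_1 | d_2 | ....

rank_ℚ(R)=3; free=3−3=0
SNF(R) diag = [3, 6, 6] → torsion [3, 6, 6]

Answer: M ≅ ℤ/3 ⊕ ℤ/6 ⊕ ℤ/6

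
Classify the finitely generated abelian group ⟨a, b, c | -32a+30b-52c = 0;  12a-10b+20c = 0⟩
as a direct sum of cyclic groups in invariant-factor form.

rank_ℚ(R)=2; free=3−2=1
SNF(R) diag = [2, 4] → torsion [2, 4]

Answer: M ≅ ℤ^1 ⊕ ℤ/2 ⊕ ℤ/4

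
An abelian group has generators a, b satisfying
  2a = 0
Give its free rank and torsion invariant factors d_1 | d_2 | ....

rank_ℚ(R)=1; free=2−1=1
SNF(R) diag = [2] → torsion [2]

Answer: M ≅ ℤ^1 ⊕ ℤ/2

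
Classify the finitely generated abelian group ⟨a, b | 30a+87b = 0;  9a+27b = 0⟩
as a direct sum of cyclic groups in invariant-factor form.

Answer: M ≅ ℤ/3 ⊕ ℤ/9

Derivation:
rank_ℚ(R)=2; free=2−2=0
SNF(R) diag = [3, 9] → torsion [3, 9]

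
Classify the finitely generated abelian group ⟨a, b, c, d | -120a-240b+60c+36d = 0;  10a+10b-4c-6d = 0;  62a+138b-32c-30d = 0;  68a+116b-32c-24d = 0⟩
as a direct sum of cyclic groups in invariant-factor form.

Answer: M ≅ ℤ/2 ⊕ ℤ/4 ⊕ ℤ/12 ⊕ ℤ/12

Derivation:
rank_ℚ(R)=4; free=4−4=0
SNF(R) diag = [2, 4, 12, 12] → torsion [2, 4, 12, 12]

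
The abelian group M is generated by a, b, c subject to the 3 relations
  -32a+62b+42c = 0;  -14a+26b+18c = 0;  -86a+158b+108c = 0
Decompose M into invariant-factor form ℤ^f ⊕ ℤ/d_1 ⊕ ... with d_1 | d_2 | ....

Answer: M ≅ ℤ/2 ⊕ ℤ/6 ⊕ ℤ/6

Derivation:
rank_ℚ(R)=3; free=3−3=0
SNF(R) diag = [2, 6, 6] → torsion [2, 6, 6]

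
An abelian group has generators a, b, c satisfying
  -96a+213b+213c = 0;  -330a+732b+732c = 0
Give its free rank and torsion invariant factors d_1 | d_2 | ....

Answer: M ≅ ℤ^1 ⊕ ℤ/3 ⊕ ℤ/6

Derivation:
rank_ℚ(R)=2; free=3−2=1
SNF(R) diag = [3, 6] → torsion [3, 6]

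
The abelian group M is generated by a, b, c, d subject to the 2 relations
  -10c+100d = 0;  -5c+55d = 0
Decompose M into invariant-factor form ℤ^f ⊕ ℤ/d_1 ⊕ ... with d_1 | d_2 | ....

rank_ℚ(R)=2; free=4−2=2
SNF(R) diag = [5, 10] → torsion [5, 10]

Answer: M ≅ ℤ^2 ⊕ ℤ/5 ⊕ ℤ/10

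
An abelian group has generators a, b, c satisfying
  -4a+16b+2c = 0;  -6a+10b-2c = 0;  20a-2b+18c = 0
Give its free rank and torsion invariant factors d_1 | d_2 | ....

Answer: M ≅ ℤ/2 ⊕ ℤ/2 ⊕ ℤ/2

Derivation:
rank_ℚ(R)=3; free=3−3=0
SNF(R) diag = [2, 2, 2] → torsion [2, 2, 2]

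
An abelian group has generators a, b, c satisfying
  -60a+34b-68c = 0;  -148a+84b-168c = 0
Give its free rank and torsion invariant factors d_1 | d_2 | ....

Answer: M ≅ ℤ^1 ⊕ ℤ/2 ⊕ ℤ/4

Derivation:
rank_ℚ(R)=2; free=3−2=1
SNF(R) diag = [2, 4] → torsion [2, 4]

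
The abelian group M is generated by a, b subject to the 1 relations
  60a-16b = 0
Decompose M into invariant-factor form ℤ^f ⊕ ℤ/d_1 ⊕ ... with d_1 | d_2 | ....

rank_ℚ(R)=1; free=2−1=1
SNF(R) diag = [4] → torsion [4]

Answer: M ≅ ℤ^1 ⊕ ℤ/4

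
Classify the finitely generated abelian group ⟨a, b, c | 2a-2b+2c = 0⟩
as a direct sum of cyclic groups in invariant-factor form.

rank_ℚ(R)=1; free=3−1=2
SNF(R) diag = [2] → torsion [2]

Answer: M ≅ ℤ^2 ⊕ ℤ/2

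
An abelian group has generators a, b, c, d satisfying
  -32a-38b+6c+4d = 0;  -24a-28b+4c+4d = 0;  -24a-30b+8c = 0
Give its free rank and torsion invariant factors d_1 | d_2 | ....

rank_ℚ(R)=3; free=4−3=1
SNF(R) diag = [2, 2, 4] → torsion [2, 2, 4]

Answer: M ≅ ℤ^1 ⊕ ℤ/2 ⊕ ℤ/2 ⊕ ℤ/4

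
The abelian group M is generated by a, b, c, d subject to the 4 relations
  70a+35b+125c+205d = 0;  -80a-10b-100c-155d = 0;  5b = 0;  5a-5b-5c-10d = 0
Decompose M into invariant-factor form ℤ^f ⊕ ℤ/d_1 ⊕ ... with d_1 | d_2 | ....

rank_ℚ(R)=4; free=4−4=0
SNF(R) diag = [5, 5, 15, 45] → torsion [5, 5, 15, 45]

Answer: M ≅ ℤ/5 ⊕ ℤ/5 ⊕ ℤ/15 ⊕ ℤ/45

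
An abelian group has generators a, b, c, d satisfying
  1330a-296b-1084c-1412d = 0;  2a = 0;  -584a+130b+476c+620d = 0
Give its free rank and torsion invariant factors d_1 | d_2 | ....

rank_ℚ(R)=3; free=4−3=1
SNF(R) diag = [2, 2, 4] → torsion [2, 2, 4]

Answer: M ≅ ℤ^1 ⊕ ℤ/2 ⊕ ℤ/2 ⊕ ℤ/4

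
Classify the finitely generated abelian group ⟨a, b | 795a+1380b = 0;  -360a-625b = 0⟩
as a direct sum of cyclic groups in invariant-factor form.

rank_ℚ(R)=2; free=2−2=0
SNF(R) diag = [5, 15] → torsion [5, 15]

Answer: M ≅ ℤ/5 ⊕ ℤ/15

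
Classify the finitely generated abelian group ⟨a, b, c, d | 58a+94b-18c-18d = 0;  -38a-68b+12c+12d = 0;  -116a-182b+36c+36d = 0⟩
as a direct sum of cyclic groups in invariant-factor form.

Answer: M ≅ ℤ^1 ⊕ ℤ/2 ⊕ ℤ/6 ⊕ ℤ/6

Derivation:
rank_ℚ(R)=3; free=4−3=1
SNF(R) diag = [2, 6, 6] → torsion [2, 6, 6]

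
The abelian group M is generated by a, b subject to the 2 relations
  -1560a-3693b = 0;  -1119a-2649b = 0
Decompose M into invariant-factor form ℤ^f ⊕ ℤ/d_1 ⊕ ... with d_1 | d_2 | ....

Answer: M ≅ ℤ/3 ⊕ ℤ/9

Derivation:
rank_ℚ(R)=2; free=2−2=0
SNF(R) diag = [3, 9] → torsion [3, 9]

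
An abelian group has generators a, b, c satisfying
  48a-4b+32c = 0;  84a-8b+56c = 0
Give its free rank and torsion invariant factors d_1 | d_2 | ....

rank_ℚ(R)=2; free=3−2=1
SNF(R) diag = [4, 4] → torsion [4, 4]

Answer: M ≅ ℤ^1 ⊕ ℤ/4 ⊕ ℤ/4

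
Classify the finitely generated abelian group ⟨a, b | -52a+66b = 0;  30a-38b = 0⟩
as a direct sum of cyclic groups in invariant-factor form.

rank_ℚ(R)=2; free=2−2=0
SNF(R) diag = [2, 2] → torsion [2, 2]

Answer: M ≅ ℤ/2 ⊕ ℤ/2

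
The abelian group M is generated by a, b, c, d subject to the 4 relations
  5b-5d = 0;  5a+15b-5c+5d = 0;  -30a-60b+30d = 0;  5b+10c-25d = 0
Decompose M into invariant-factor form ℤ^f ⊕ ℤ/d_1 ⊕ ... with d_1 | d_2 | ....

rank_ℚ(R)=4; free=4−4=0
SNF(R) diag = [5, 5, 10, 30] → torsion [5, 5, 10, 30]

Answer: M ≅ ℤ/5 ⊕ ℤ/5 ⊕ ℤ/10 ⊕ ℤ/30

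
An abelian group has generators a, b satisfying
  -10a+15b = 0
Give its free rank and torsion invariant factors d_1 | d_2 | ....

Answer: M ≅ ℤ^1 ⊕ ℤ/5

Derivation:
rank_ℚ(R)=1; free=2−1=1
SNF(R) diag = [5] → torsion [5]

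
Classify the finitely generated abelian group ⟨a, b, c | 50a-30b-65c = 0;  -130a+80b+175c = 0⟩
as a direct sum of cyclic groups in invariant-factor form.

Answer: M ≅ ℤ^1 ⊕ ℤ/5 ⊕ ℤ/10

Derivation:
rank_ℚ(R)=2; free=3−2=1
SNF(R) diag = [5, 10] → torsion [5, 10]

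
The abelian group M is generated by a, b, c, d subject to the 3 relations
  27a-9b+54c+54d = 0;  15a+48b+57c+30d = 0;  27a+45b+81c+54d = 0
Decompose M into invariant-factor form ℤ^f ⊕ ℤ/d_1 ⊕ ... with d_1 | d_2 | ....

Answer: M ≅ ℤ^1 ⊕ ℤ/3 ⊕ ℤ/9 ⊕ ℤ/27

Derivation:
rank_ℚ(R)=3; free=4−3=1
SNF(R) diag = [3, 9, 27] → torsion [3, 9, 27]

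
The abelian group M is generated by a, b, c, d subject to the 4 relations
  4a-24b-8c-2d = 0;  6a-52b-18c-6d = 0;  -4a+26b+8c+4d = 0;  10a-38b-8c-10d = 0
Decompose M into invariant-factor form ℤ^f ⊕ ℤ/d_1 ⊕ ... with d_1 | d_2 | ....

rank_ℚ(R)=4; free=4−4=0
SNF(R) diag = [2, 2, 2, 6] → torsion [2, 2, 2, 6]

Answer: M ≅ ℤ/2 ⊕ ℤ/2 ⊕ ℤ/2 ⊕ ℤ/6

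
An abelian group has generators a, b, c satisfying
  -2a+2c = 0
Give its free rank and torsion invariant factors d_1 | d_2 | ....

rank_ℚ(R)=1; free=3−1=2
SNF(R) diag = [2] → torsion [2]

Answer: M ≅ ℤ^2 ⊕ ℤ/2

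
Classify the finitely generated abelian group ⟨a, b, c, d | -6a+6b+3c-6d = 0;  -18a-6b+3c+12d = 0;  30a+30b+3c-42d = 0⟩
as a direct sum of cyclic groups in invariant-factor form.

Answer: M ≅ ℤ^1 ⊕ ℤ/3 ⊕ ℤ/6 ⊕ ℤ/12

Derivation:
rank_ℚ(R)=3; free=4−3=1
SNF(R) diag = [3, 6, 12] → torsion [3, 6, 12]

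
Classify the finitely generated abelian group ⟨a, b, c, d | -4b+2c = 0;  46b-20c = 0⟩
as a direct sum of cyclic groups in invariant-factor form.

rank_ℚ(R)=2; free=4−2=2
SNF(R) diag = [2, 6] → torsion [2, 6]

Answer: M ≅ ℤ^2 ⊕ ℤ/2 ⊕ ℤ/6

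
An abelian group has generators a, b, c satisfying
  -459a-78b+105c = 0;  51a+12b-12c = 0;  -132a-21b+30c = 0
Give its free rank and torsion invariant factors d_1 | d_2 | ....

Answer: M ≅ ℤ/3 ⊕ ℤ/3 ⊕ ℤ/9

Derivation:
rank_ℚ(R)=3; free=3−3=0
SNF(R) diag = [3, 3, 9] → torsion [3, 3, 9]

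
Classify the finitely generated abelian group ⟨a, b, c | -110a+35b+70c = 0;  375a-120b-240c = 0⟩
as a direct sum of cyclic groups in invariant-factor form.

Answer: M ≅ ℤ^1 ⊕ ℤ/5 ⊕ ℤ/15

Derivation:
rank_ℚ(R)=2; free=3−2=1
SNF(R) diag = [5, 15] → torsion [5, 15]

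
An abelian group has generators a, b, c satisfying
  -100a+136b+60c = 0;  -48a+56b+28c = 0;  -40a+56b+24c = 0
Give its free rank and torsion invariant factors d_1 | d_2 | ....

rank_ℚ(R)=3; free=3−3=0
SNF(R) diag = [4, 4, 8] → torsion [4, 4, 8]

Answer: M ≅ ℤ/4 ⊕ ℤ/4 ⊕ ℤ/8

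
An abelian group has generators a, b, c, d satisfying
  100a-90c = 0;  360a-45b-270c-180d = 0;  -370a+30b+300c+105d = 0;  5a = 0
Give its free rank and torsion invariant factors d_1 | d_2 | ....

Answer: M ≅ ℤ/5 ⊕ ℤ/15 ⊕ ℤ/45 ⊕ ℤ/90

Derivation:
rank_ℚ(R)=4; free=4−4=0
SNF(R) diag = [5, 15, 45, 90] → torsion [5, 15, 45, 90]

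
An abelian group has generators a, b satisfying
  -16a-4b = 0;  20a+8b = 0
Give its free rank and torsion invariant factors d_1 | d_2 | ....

Answer: M ≅ ℤ/4 ⊕ ℤ/12

Derivation:
rank_ℚ(R)=2; free=2−2=0
SNF(R) diag = [4, 12] → torsion [4, 12]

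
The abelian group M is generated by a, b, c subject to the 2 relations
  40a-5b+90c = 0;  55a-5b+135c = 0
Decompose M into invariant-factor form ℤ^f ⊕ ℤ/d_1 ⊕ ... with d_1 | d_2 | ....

Answer: M ≅ ℤ^1 ⊕ ℤ/5 ⊕ ℤ/15

Derivation:
rank_ℚ(R)=2; free=3−2=1
SNF(R) diag = [5, 15] → torsion [5, 15]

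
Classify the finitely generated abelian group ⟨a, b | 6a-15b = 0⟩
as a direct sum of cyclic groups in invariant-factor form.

rank_ℚ(R)=1; free=2−1=1
SNF(R) diag = [3] → torsion [3]

Answer: M ≅ ℤ^1 ⊕ ℤ/3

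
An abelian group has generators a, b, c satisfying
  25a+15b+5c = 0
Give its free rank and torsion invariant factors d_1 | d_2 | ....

Answer: M ≅ ℤ^2 ⊕ ℤ/5

Derivation:
rank_ℚ(R)=1; free=3−1=2
SNF(R) diag = [5] → torsion [5]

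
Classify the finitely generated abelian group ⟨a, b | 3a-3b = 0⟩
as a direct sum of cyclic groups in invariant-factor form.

Answer: M ≅ ℤ^1 ⊕ ℤ/3

Derivation:
rank_ℚ(R)=1; free=2−1=1
SNF(R) diag = [3] → torsion [3]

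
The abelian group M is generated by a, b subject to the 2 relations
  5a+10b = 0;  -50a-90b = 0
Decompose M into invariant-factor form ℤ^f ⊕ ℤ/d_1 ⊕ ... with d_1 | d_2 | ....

Answer: M ≅ ℤ/5 ⊕ ℤ/10

Derivation:
rank_ℚ(R)=2; free=2−2=0
SNF(R) diag = [5, 10] → torsion [5, 10]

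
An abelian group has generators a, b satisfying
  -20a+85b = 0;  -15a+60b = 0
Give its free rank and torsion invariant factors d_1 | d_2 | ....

Answer: M ≅ ℤ/5 ⊕ ℤ/15

Derivation:
rank_ℚ(R)=2; free=2−2=0
SNF(R) diag = [5, 15] → torsion [5, 15]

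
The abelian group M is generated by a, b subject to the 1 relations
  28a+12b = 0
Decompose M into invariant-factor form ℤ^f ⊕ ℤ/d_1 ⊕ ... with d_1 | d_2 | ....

rank_ℚ(R)=1; free=2−1=1
SNF(R) diag = [4] → torsion [4]

Answer: M ≅ ℤ^1 ⊕ ℤ/4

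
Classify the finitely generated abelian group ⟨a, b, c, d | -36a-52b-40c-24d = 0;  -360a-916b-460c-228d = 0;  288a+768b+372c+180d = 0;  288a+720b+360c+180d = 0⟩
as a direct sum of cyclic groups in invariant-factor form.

Answer: M ≅ ℤ/4 ⊕ ℤ/12 ⊕ ℤ/36 ⊕ ℤ/36

Derivation:
rank_ℚ(R)=4; free=4−4=0
SNF(R) diag = [4, 12, 36, 36] → torsion [4, 12, 36, 36]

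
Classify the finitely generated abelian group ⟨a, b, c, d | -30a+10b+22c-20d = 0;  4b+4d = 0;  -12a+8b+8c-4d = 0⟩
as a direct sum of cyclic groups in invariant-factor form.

rank_ℚ(R)=3; free=4−3=1
SNF(R) diag = [2, 4, 12] → torsion [2, 4, 12]

Answer: M ≅ ℤ^1 ⊕ ℤ/2 ⊕ ℤ/4 ⊕ ℤ/12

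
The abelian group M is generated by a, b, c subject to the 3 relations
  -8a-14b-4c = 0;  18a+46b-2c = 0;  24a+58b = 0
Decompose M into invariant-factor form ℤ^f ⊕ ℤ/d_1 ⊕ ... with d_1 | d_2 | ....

Answer: M ≅ ℤ/2 ⊕ ℤ/2 ⊕ ℤ/4

Derivation:
rank_ℚ(R)=3; free=3−3=0
SNF(R) diag = [2, 2, 4] → torsion [2, 2, 4]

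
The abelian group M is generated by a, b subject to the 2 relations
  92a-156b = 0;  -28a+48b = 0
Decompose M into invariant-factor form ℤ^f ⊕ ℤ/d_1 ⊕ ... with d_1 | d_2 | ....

rank_ℚ(R)=2; free=2−2=0
SNF(R) diag = [4, 12] → torsion [4, 12]

Answer: M ≅ ℤ/4 ⊕ ℤ/12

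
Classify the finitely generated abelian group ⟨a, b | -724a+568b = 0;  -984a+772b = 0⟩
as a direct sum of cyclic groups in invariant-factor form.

Answer: M ≅ ℤ/4 ⊕ ℤ/4

Derivation:
rank_ℚ(R)=2; free=2−2=0
SNF(R) diag = [4, 4] → torsion [4, 4]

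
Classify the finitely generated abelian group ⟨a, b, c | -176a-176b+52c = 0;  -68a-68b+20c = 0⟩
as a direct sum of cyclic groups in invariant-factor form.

Answer: M ≅ ℤ^1 ⊕ ℤ/4 ⊕ ℤ/4

Derivation:
rank_ℚ(R)=2; free=3−2=1
SNF(R) diag = [4, 4] → torsion [4, 4]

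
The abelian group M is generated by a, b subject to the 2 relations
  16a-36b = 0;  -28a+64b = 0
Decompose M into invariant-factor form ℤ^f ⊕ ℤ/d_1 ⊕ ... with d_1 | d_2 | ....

rank_ℚ(R)=2; free=2−2=0
SNF(R) diag = [4, 4] → torsion [4, 4]

Answer: M ≅ ℤ/4 ⊕ ℤ/4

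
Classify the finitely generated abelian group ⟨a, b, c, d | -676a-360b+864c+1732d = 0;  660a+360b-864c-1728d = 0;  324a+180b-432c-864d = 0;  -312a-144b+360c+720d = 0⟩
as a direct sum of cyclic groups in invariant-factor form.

rank_ℚ(R)=4; free=4−4=0
SNF(R) diag = [4, 12, 36, 72] → torsion [4, 12, 36, 72]

Answer: M ≅ ℤ/4 ⊕ ℤ/12 ⊕ ℤ/36 ⊕ ℤ/72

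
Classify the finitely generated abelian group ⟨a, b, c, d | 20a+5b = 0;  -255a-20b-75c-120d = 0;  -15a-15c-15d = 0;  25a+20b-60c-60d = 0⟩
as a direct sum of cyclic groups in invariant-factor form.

rank_ℚ(R)=4; free=4−4=0
SNF(R) diag = [5, 5, 15, 45] → torsion [5, 5, 15, 45]

Answer: M ≅ ℤ/5 ⊕ ℤ/5 ⊕ ℤ/15 ⊕ ℤ/45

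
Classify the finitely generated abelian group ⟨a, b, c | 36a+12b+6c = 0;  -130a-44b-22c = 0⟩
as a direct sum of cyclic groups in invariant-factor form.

Answer: M ≅ ℤ^1 ⊕ ℤ/2 ⊕ ℤ/6

Derivation:
rank_ℚ(R)=2; free=3−2=1
SNF(R) diag = [2, 6] → torsion [2, 6]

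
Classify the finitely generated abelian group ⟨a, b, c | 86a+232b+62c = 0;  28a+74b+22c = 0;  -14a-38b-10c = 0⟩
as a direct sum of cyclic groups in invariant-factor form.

rank_ℚ(R)=3; free=3−3=0
SNF(R) diag = [2, 2, 6] → torsion [2, 2, 6]

Answer: M ≅ ℤ/2 ⊕ ℤ/2 ⊕ ℤ/6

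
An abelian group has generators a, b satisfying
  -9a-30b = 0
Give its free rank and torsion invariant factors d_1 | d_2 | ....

rank_ℚ(R)=1; free=2−1=1
SNF(R) diag = [3] → torsion [3]

Answer: M ≅ ℤ^1 ⊕ ℤ/3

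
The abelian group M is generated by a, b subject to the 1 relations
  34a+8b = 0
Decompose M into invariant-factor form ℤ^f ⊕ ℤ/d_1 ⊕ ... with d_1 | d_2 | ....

Answer: M ≅ ℤ^1 ⊕ ℤ/2

Derivation:
rank_ℚ(R)=1; free=2−1=1
SNF(R) diag = [2] → torsion [2]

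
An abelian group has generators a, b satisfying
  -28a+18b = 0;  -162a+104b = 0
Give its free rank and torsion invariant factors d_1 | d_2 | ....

rank_ℚ(R)=2; free=2−2=0
SNF(R) diag = [2, 2] → torsion [2, 2]

Answer: M ≅ ℤ/2 ⊕ ℤ/2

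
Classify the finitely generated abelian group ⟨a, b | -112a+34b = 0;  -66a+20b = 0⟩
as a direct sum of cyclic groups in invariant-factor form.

rank_ℚ(R)=2; free=2−2=0
SNF(R) diag = [2, 2] → torsion [2, 2]

Answer: M ≅ ℤ/2 ⊕ ℤ/2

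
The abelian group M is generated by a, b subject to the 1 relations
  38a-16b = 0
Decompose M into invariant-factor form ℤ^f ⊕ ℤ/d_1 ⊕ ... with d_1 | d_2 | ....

rank_ℚ(R)=1; free=2−1=1
SNF(R) diag = [2] → torsion [2]

Answer: M ≅ ℤ^1 ⊕ ℤ/2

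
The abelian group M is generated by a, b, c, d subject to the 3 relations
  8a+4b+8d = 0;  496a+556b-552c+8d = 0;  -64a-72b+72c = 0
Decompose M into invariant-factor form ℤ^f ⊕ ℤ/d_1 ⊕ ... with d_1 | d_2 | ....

rank_ℚ(R)=3; free=4−3=1
SNF(R) diag = [4, 8, 24] → torsion [4, 8, 24]

Answer: M ≅ ℤ^1 ⊕ ℤ/4 ⊕ ℤ/8 ⊕ ℤ/24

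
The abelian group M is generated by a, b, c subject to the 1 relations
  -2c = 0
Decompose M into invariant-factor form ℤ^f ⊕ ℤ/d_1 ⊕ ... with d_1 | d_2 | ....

rank_ℚ(R)=1; free=3−1=2
SNF(R) diag = [2] → torsion [2]

Answer: M ≅ ℤ^2 ⊕ ℤ/2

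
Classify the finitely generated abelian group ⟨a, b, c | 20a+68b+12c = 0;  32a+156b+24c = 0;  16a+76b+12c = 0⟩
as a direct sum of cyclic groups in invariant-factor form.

rank_ℚ(R)=3; free=3−3=0
SNF(R) diag = [4, 4, 12] → torsion [4, 4, 12]

Answer: M ≅ ℤ/4 ⊕ ℤ/4 ⊕ ℤ/12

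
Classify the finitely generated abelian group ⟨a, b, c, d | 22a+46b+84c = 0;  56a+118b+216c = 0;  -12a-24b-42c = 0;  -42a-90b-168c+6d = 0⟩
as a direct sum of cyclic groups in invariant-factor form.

Answer: M ≅ ℤ/2 ⊕ ℤ/2 ⊕ ℤ/6 ⊕ ℤ/6

Derivation:
rank_ℚ(R)=4; free=4−4=0
SNF(R) diag = [2, 2, 6, 6] → torsion [2, 2, 6, 6]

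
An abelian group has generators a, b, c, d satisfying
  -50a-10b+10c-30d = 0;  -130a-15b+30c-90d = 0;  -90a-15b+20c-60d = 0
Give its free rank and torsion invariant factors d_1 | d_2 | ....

Answer: M ≅ ℤ^1 ⊕ ℤ/5 ⊕ ℤ/10 ⊕ ℤ/10

Derivation:
rank_ℚ(R)=3; free=4−3=1
SNF(R) diag = [5, 10, 10] → torsion [5, 10, 10]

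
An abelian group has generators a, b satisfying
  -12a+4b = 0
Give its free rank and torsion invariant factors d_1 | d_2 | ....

Answer: M ≅ ℤ^1 ⊕ ℤ/4

Derivation:
rank_ℚ(R)=1; free=2−1=1
SNF(R) diag = [4] → torsion [4]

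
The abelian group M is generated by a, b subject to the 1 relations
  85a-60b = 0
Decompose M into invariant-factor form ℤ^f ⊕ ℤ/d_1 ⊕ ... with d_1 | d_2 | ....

rank_ℚ(R)=1; free=2−1=1
SNF(R) diag = [5] → torsion [5]

Answer: M ≅ ℤ^1 ⊕ ℤ/5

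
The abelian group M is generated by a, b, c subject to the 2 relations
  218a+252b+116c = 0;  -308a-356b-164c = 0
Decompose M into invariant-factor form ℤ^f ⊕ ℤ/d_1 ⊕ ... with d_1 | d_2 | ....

Answer: M ≅ ℤ^1 ⊕ ℤ/2 ⊕ ℤ/4

Derivation:
rank_ℚ(R)=2; free=3−2=1
SNF(R) diag = [2, 4] → torsion [2, 4]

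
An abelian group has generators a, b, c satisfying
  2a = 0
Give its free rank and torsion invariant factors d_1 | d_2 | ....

Answer: M ≅ ℤ^2 ⊕ ℤ/2

Derivation:
rank_ℚ(R)=1; free=3−1=2
SNF(R) diag = [2] → torsion [2]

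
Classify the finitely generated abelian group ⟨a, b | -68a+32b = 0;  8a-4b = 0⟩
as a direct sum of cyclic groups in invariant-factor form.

rank_ℚ(R)=2; free=2−2=0
SNF(R) diag = [4, 4] → torsion [4, 4]

Answer: M ≅ ℤ/4 ⊕ ℤ/4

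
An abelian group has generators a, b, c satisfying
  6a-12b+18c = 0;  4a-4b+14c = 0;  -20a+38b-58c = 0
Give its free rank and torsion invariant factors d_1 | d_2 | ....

rank_ℚ(R)=3; free=3−3=0
SNF(R) diag = [2, 6, 6] → torsion [2, 6, 6]

Answer: M ≅ ℤ/2 ⊕ ℤ/6 ⊕ ℤ/6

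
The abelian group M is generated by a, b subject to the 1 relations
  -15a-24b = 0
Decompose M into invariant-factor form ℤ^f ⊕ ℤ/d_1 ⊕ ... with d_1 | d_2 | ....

Answer: M ≅ ℤ^1 ⊕ ℤ/3

Derivation:
rank_ℚ(R)=1; free=2−1=1
SNF(R) diag = [3] → torsion [3]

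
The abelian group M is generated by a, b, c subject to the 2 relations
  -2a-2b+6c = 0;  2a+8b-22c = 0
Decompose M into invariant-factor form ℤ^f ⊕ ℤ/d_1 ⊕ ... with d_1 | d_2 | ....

rank_ℚ(R)=2; free=3−2=1
SNF(R) diag = [2, 2] → torsion [2, 2]

Answer: M ≅ ℤ^1 ⊕ ℤ/2 ⊕ ℤ/2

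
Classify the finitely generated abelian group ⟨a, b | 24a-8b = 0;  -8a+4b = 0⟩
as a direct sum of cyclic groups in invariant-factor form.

rank_ℚ(R)=2; free=2−2=0
SNF(R) diag = [4, 8] → torsion [4, 8]

Answer: M ≅ ℤ/4 ⊕ ℤ/8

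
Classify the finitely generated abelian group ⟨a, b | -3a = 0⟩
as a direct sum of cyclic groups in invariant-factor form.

Answer: M ≅ ℤ^1 ⊕ ℤ/3

Derivation:
rank_ℚ(R)=1; free=2−1=1
SNF(R) diag = [3] → torsion [3]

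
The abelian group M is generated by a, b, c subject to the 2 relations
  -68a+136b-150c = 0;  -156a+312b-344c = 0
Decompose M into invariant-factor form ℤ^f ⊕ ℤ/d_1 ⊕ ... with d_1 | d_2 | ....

rank_ℚ(R)=2; free=3−2=1
SNF(R) diag = [2, 4] → torsion [2, 4]

Answer: M ≅ ℤ^1 ⊕ ℤ/2 ⊕ ℤ/4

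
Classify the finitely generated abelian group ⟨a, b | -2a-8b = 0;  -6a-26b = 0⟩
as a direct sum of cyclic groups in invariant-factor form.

rank_ℚ(R)=2; free=2−2=0
SNF(R) diag = [2, 2] → torsion [2, 2]

Answer: M ≅ ℤ/2 ⊕ ℤ/2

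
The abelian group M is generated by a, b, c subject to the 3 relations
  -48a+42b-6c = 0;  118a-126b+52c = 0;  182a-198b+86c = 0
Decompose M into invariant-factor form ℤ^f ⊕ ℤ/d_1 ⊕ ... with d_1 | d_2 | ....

Answer: M ≅ ℤ/2 ⊕ ℤ/6 ⊕ ℤ/18

Derivation:
rank_ℚ(R)=3; free=3−3=0
SNF(R) diag = [2, 6, 18] → torsion [2, 6, 18]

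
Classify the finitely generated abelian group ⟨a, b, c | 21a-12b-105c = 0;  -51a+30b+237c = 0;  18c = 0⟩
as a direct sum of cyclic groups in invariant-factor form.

Answer: M ≅ ℤ/3 ⊕ ℤ/6 ⊕ ℤ/18

Derivation:
rank_ℚ(R)=3; free=3−3=0
SNF(R) diag = [3, 6, 18] → torsion [3, 6, 18]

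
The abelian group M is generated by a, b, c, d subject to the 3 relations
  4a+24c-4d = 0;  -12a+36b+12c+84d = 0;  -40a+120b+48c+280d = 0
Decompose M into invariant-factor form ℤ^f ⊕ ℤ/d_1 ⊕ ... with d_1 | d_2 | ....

Answer: M ≅ ℤ^1 ⊕ ℤ/4 ⊕ ℤ/12 ⊕ ℤ/24

Derivation:
rank_ℚ(R)=3; free=4−3=1
SNF(R) diag = [4, 12, 24] → torsion [4, 12, 24]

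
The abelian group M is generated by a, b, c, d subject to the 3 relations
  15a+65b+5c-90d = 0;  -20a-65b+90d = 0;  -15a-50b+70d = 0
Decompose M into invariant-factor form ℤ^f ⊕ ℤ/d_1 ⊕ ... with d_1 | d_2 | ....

Answer: M ≅ ℤ^1 ⊕ ℤ/5 ⊕ ℤ/5 ⊕ ℤ/5

Derivation:
rank_ℚ(R)=3; free=4−3=1
SNF(R) diag = [5, 5, 5] → torsion [5, 5, 5]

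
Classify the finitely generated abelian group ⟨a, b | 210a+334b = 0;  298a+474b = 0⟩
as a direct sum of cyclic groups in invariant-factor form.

Answer: M ≅ ℤ/2 ⊕ ℤ/4

Derivation:
rank_ℚ(R)=2; free=2−2=0
SNF(R) diag = [2, 4] → torsion [2, 4]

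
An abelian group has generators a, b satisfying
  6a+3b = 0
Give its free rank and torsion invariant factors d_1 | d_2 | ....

Answer: M ≅ ℤ^1 ⊕ ℤ/3

Derivation:
rank_ℚ(R)=1; free=2−1=1
SNF(R) diag = [3] → torsion [3]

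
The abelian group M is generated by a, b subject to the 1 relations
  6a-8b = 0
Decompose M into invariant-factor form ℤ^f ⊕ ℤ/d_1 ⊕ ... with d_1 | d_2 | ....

rank_ℚ(R)=1; free=2−1=1
SNF(R) diag = [2] → torsion [2]

Answer: M ≅ ℤ^1 ⊕ ℤ/2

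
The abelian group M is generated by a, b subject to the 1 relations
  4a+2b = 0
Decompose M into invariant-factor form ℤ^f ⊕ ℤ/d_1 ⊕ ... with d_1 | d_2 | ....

rank_ℚ(R)=1; free=2−1=1
SNF(R) diag = [2] → torsion [2]

Answer: M ≅ ℤ^1 ⊕ ℤ/2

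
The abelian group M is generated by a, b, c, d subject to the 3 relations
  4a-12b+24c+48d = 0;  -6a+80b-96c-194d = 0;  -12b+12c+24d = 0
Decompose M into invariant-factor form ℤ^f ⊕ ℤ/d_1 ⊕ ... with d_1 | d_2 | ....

Answer: M ≅ ℤ^1 ⊕ ℤ/2 ⊕ ℤ/4 ⊕ ℤ/12

Derivation:
rank_ℚ(R)=3; free=4−3=1
SNF(R) diag = [2, 4, 12] → torsion [2, 4, 12]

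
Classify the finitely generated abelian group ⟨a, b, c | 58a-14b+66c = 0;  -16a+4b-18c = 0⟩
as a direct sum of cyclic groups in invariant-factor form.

rank_ℚ(R)=2; free=3−2=1
SNF(R) diag = [2, 2] → torsion [2, 2]

Answer: M ≅ ℤ^1 ⊕ ℤ/2 ⊕ ℤ/2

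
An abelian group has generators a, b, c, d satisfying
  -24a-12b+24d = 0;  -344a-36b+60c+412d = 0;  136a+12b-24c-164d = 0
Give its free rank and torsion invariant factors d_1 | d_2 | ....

Answer: M ≅ ℤ^1 ⊕ ℤ/4 ⊕ ℤ/12 ⊕ ℤ/12

Derivation:
rank_ℚ(R)=3; free=4−3=1
SNF(R) diag = [4, 12, 12] → torsion [4, 12, 12]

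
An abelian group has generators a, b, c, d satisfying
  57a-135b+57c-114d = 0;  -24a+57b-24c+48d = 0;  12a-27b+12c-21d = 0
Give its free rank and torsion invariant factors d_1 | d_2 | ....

rank_ℚ(R)=3; free=4−3=1
SNF(R) diag = [3, 3, 3] → torsion [3, 3, 3]

Answer: M ≅ ℤ^1 ⊕ ℤ/3 ⊕ ℤ/3 ⊕ ℤ/3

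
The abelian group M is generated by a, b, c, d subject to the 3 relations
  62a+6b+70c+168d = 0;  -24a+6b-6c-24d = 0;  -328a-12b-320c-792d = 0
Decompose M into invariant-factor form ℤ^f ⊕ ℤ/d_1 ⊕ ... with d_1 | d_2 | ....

Answer: M ≅ ℤ^1 ⊕ ℤ/2 ⊕ ℤ/6 ⊕ ℤ/12

Derivation:
rank_ℚ(R)=3; free=4−3=1
SNF(R) diag = [2, 6, 12] → torsion [2, 6, 12]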